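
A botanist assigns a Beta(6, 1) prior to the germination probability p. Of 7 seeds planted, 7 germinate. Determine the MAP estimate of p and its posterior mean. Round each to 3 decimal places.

p_MAP = 1.000, E[p|data] = 0.929

Posterior: Beta(6+7, 1+0) = Beta(13, 1).
Since β = 1 ≤ 1 and α > 1, the Beta density is monotone increasing on [0,1]; the mode is at 1.
Mean = 13/(13+1) = 0.929.
The posterior is left-skewed, so the mode exceeds the mean.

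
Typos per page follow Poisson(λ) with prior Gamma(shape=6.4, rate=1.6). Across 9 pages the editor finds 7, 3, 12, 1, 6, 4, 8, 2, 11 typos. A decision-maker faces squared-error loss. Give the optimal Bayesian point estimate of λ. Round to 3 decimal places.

5.698

Σ counts = 54. Posterior: Gamma(shape = 6.4+54 = 60.4, rate = 1.6+9 = 10.6).
Mode = (α−1)/β = 59.4/10.6 = 5.604.
Mean = α/β = 60.4/10.6 = 5.698.
Squared-error loss ⇒ the optimal estimator is the posterior mean.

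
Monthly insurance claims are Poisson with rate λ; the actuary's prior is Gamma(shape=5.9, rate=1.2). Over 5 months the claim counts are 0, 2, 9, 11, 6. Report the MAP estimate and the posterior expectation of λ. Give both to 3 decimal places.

MAP = 5.306; posterior mean = 5.468

Σ counts = 28. Posterior: Gamma(shape = 5.9+28 = 33.9, rate = 1.2+5 = 6.2).
Mode = (α−1)/β = 32.9/6.2 = 5.306.
Mean = α/β = 33.9/6.2 = 5.468.
The posterior is right-skewed, so the mean exceeds the mode.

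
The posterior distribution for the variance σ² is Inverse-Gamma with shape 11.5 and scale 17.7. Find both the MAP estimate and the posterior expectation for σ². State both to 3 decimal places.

Mode = β/(α+1) = 17.7/12.5 = 1.416.
Mean = β/(α−1) = 17.7/10.5 = 1.686.
The mean is pulled above the mode by the posterior's right skew.

MAP estimate = 1.416, posterior expectation = 1.686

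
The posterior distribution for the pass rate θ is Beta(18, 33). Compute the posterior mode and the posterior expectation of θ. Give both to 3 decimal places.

MAP = 0.347; posterior mean = 0.353

Mode = (18−1)/(18+33−2) = 17/49 = 0.347.
Mean = 18/(18+33) = 18/51 = 0.353.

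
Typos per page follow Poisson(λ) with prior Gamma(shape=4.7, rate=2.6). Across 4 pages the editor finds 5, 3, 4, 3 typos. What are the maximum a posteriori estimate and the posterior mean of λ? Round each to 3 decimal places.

Σ counts = 15. Posterior: Gamma(shape = 4.7+15 = 19.7, rate = 2.6+4 = 6.6).
Mode = (α−1)/β = 18.7/6.6 = 2.833.
Mean = α/β = 19.7/6.6 = 2.985.

MAP: 2.833. Posterior mean: 2.985.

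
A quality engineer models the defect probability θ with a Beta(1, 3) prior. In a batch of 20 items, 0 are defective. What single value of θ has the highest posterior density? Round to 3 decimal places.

Posterior: Beta(1+0, 3+20) = Beta(1, 23).
Since α = 1 ≤ 1 and β > 1, the Beta density is monotone decreasing on [0,1]; the mode is at 0.
Mean = 1/(1+23) = 0.042.
This is the posterior mode — the MAP estimate.

0.000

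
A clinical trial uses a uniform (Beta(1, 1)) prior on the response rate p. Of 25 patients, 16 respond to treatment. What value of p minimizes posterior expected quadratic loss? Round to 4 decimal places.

Posterior: Beta(1+16, 1+9) = Beta(17, 10).
Mode = (17−1)/(17+10−2) = 16/25 = 0.6400.
With a flat prior the MAP equals the MLE, 16/25.
Mean = 17/(17+10) = 17/27 = 0.6296.
Quadratic loss ⇒ the optimal estimator is the posterior mean.

0.6296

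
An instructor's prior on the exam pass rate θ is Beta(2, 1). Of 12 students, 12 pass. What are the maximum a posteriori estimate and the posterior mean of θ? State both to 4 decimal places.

Posterior: Beta(2+12, 1+0) = Beta(14, 1).
Since β = 1 ≤ 1 and α > 1, the Beta density is monotone increasing on [0,1]; the mode is at 1.
Mean = 14/(14+1) = 0.9333.

MAP = 1.0000; posterior mean = 0.9333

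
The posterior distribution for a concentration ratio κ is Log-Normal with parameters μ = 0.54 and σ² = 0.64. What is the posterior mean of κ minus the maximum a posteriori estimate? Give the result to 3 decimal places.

Mode = exp(μ − σ²) = exp(-0.10) = 0.905.
Mean = exp(μ + σ²/2) = exp(0.860) = 2.363.
Difference = 2.363 − 0.905 = 1.458.

1.458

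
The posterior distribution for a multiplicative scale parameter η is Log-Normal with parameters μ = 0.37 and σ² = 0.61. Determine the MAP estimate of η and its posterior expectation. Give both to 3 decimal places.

Mode = exp(μ − σ²) = exp(-0.24) = 0.787.
Mean = exp(μ + σ²/2) = exp(0.675) = 1.964.
The mean is pulled above the mode by the posterior's right skew.

MAP estimate = 0.787, posterior expectation = 1.964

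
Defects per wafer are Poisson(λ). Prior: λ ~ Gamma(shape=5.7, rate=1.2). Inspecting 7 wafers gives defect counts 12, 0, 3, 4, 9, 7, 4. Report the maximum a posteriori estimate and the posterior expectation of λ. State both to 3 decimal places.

Σ counts = 39. Posterior: Gamma(shape = 5.7+39 = 44.7, rate = 1.2+7 = 8.2).
Mode = (α−1)/β = 43.7/8.2 = 5.329.
Mean = α/β = 44.7/8.2 = 5.451.
Mean > mode: the posterior has a right tail.

MAP = 5.329, posterior mean = 5.451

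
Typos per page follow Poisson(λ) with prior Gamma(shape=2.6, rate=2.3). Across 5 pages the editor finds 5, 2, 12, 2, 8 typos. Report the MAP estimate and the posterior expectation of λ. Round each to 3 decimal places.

MAP: 4.192. Posterior mean: 4.329.

Σ counts = 29. Posterior: Gamma(shape = 2.6+29 = 31.6, rate = 2.3+5 = 7.3).
Mode = (α−1)/β = 30.6/7.3 = 4.192.
Mean = α/β = 31.6/7.3 = 4.329.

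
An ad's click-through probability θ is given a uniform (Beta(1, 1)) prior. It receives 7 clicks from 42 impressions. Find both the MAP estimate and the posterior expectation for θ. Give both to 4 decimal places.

Posterior: Beta(1+7, 1+35) = Beta(8, 36).
Mode = (8−1)/(8+36−2) = 7/42 = 0.1667.
Mean = 8/(8+36) = 8/44 = 0.1818.

MAP estimate = 0.1667, posterior expectation = 0.1818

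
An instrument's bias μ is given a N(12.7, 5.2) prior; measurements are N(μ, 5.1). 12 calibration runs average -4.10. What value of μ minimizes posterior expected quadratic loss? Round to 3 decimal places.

Posterior for μ is Normal. Precision-weighted mean: (1/5.2·12.7 + 12/5.1·-4.10) / (1/5.2 + 12/5.1) = -2.831.
A Normal posterior is symmetric, so mode = mean.
Quadratic loss ⇒ the optimal estimator is the posterior mean.

-2.831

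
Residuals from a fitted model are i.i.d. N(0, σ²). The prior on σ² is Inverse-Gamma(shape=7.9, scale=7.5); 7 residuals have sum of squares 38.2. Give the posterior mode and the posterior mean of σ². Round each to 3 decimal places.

Posterior: Inverse-Gamma(shape = 7.9+7/2 = 11.4, scale = 7.5+38.2/2 = 26.6).
Mode = β/(α+1) = 26.6/12.4 = 2.145.
Mean = β/(α−1) = 26.6/10.4 = 2.558.

MAP = 2.145; posterior mean = 2.558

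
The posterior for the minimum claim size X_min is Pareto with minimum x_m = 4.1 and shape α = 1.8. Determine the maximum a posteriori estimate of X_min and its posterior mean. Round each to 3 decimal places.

MAP: 4.100. Posterior mean: 9.225.

The Pareto density is strictly decreasing on [x_m, ∞), so the mode is x_m = 4.100.
Mean = α·x_m/(α−1) = 1.8·4.1/0.8 = 9.225.
The mean is pulled above the mode by the posterior's right skew.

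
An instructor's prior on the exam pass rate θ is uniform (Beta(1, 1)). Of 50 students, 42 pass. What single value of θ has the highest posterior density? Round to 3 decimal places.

0.840

Posterior: Beta(1+42, 1+8) = Beta(43, 9).
Mode = (43−1)/(43+9−2) = 42/50 = 0.840.
Mean = 43/(43+9) = 43/52 = 0.827.
This is the posterior mode — the MAP estimate.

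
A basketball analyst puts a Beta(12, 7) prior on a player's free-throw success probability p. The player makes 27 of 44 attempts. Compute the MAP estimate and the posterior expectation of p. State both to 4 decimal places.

Posterior: Beta(12+27, 7+17) = Beta(39, 24).
Mode = (39−1)/(39+24−2) = 38/61 = 0.6230.
Mean = 39/(39+24) = 39/63 = 0.6190.
The posterior is left-skewed, so the mode exceeds the mean.

MAP = 0.6230, posterior mean = 0.6190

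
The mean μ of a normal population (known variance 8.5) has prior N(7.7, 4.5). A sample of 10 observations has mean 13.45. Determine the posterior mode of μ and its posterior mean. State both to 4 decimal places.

μ_MAP = 12.5364, E[μ|data] = 12.5364

Posterior for μ is Normal. Precision-weighted mean: (1/4.5·7.7 + 10/8.5·13.45) / (1/4.5 + 10/8.5) = 12.5364.
A Normal posterior is symmetric, so mode = mean.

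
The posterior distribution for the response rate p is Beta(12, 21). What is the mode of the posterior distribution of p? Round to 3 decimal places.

Mode = (12−1)/(12+21−2) = 11/31 = 0.355.
Mean = 12/(12+21) = 12/33 = 0.364.
This is the posterior mode — the MAP estimate.

0.355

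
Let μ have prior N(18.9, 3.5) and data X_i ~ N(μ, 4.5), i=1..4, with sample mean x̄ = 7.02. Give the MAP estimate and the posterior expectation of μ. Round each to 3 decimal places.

μ_MAP = 9.910, E[μ|data] = 9.910

Posterior for μ is Normal. Precision-weighted mean: (1/3.5·18.9 + 4/4.5·7.02) / (1/3.5 + 4/4.5) = 9.910.
A Normal posterior is symmetric, so mode = mean.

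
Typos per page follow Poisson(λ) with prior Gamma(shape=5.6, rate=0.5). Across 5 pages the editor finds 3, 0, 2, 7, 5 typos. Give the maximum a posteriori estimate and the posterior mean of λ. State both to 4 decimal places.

MAP = 3.9273, posterior mean = 4.1091

Σ counts = 17. Posterior: Gamma(shape = 5.6+17 = 22.6, rate = 0.5+5 = 5.5).
Mode = (α−1)/β = 21.6/5.5 = 3.9273.
Mean = α/β = 22.6/5.5 = 4.1091.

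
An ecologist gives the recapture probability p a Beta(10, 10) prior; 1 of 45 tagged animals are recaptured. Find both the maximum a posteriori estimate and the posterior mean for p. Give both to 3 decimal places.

MAP = 0.159, posterior mean = 0.169

Posterior: Beta(10+1, 10+44) = Beta(11, 54).
Mode = (11−1)/(11+54−2) = 10/63 = 0.159.
Mean = 11/(11+54) = 11/65 = 0.169.
The mean is pulled above the mode by the posterior's right skew.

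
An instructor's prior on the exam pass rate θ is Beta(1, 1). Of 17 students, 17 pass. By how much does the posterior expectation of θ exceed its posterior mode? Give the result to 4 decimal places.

Posterior: Beta(1+17, 1+0) = Beta(18, 1).
Since β = 1 ≤ 1 and α > 1, the Beta density is monotone increasing on [0,1]; the mode is at 1.
Mean = 18/(18+1) = 0.9474.
Difference = 0.9474 − 1.0000 = -0.0526.
Mode > mean: the posterior has a left tail.

-0.0526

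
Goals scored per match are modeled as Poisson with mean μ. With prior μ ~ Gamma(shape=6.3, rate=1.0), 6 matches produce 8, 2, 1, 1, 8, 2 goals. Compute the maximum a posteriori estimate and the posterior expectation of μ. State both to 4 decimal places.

maximum a posteriori estimate = 3.9000, posterior expectation = 4.0429

Σ counts = 22. Posterior: Gamma(shape = 6.3+22 = 28.3, rate = 1.0+6 = 7.0).
Mode = (α−1)/β = 27.3/7.0 = 3.9000.
Mean = α/β = 28.3/7.0 = 4.0429.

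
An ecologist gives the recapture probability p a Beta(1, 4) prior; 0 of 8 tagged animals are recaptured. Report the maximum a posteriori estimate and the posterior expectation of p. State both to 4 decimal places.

Posterior: Beta(1+0, 4+8) = Beta(1, 12).
Since α = 1 ≤ 1 and β > 1, the Beta density is monotone decreasing on [0,1]; the mode is at 0.
Mean = 1/(1+12) = 0.0769.
The mean is pulled above the mode by the posterior's right skew.

maximum a posteriori estimate = 0.0000, posterior expectation = 0.0769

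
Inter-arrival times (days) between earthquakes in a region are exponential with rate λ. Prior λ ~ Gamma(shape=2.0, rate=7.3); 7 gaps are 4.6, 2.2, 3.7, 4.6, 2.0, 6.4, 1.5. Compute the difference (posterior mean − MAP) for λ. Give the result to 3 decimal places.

0.031

Σ times = 25.0. Posterior: Gamma(shape = 2.0+7 = 9.0, rate = 7.3+25.0 = 32.3).
Mode = (α−1)/β = 8.0/32.3 = 0.248.
Mean = α/β = 9.0/32.3 = 0.279.
Difference = 0.279 − 0.248 = 0.031.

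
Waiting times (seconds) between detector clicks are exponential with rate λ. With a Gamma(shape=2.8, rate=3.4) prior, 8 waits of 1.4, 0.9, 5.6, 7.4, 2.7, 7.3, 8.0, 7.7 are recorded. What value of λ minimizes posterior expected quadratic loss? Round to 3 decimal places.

0.243

Σ times = 41.0. Posterior: Gamma(shape = 2.8+8 = 10.8, rate = 3.4+41.0 = 44.4).
Mode = (α−1)/β = 9.8/44.4 = 0.221.
Mean = α/β = 10.8/44.4 = 0.243.
Quadratic loss ⇒ the optimal estimator is the posterior mean.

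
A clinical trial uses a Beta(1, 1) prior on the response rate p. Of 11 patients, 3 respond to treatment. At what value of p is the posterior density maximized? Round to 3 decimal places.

0.273

Posterior: Beta(1+3, 1+8) = Beta(4, 9).
Mode = (4−1)/(4+9−2) = 3/11 = 0.273.
With a flat prior the MAP equals the MLE, 3/11.
Mean = 4/(4+9) = 4/13 = 0.308.
This is the posterior mode — the MAP estimate.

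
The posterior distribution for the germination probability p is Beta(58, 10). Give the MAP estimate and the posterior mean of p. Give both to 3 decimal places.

p_MAP = 0.864, E[p|data] = 0.853

Mode = (58−1)/(58+10−2) = 57/66 = 0.864.
Mean = 58/(58+10) = 58/68 = 0.853.
The mean is pulled below the mode by the posterior's left skew.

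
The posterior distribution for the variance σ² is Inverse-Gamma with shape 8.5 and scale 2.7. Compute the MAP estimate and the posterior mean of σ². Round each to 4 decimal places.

Mode = β/(α+1) = 2.7/9.5 = 0.2842.
Mean = β/(α−1) = 2.7/7.5 = 0.3600.
The mean is pulled above the mode by the posterior's right skew.

MAP = 0.2842, posterior mean = 0.3600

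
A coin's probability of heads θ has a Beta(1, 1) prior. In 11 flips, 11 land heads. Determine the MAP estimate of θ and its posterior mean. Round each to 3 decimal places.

Posterior: Beta(1+11, 1+0) = Beta(12, 1).
Since β = 1 ≤ 1 and α > 1, the Beta density is monotone increasing on [0,1]; the mode is at 1.
Mean = 12/(12+1) = 0.923.
The mean is pulled below the mode by the posterior's left skew.

MAP = 1.000; posterior mean = 0.923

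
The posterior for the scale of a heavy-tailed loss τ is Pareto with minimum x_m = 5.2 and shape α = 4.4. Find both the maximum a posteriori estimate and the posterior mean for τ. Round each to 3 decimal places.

MAP: 5.200. Posterior mean: 6.729.

The Pareto density is strictly decreasing on [x_m, ∞), so the mode is x_m = 5.200.
Mean = α·x_m/(α−1) = 4.4·5.2/3.4 = 6.729.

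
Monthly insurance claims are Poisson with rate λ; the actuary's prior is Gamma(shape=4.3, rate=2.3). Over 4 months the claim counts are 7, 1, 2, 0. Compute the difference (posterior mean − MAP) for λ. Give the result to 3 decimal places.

0.159

Σ counts = 10. Posterior: Gamma(shape = 4.3+10 = 14.3, rate = 2.3+4 = 6.3).
Mode = (α−1)/β = 13.3/6.3 = 2.111.
Mean = α/β = 14.3/6.3 = 2.270.
Difference = 2.270 − 2.111 = 0.159.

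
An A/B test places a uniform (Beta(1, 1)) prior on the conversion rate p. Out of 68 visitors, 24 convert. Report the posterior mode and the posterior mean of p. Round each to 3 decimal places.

p_MAP = 0.353, E[p|data] = 0.357

Posterior: Beta(1+24, 1+44) = Beta(25, 45).
Mode = (25−1)/(25+45−2) = 24/68 = 0.353.
With a flat prior the MAP equals the MLE, 24/68.
Mean = 25/(25+45) = 25/70 = 0.357.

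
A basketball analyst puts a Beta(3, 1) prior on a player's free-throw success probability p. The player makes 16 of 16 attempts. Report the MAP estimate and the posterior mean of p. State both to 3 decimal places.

Posterior: Beta(3+16, 1+0) = Beta(19, 1).
Since β = 1 ≤ 1 and α > 1, the Beta density is monotone increasing on [0,1]; the mode is at 1.
Mean = 19/(19+1) = 0.950.
The mean is pulled below the mode by the posterior's left skew.

MAP = 1.000; posterior mean = 0.950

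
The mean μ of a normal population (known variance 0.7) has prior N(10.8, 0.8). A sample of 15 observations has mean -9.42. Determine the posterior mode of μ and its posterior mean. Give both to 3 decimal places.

Posterior for μ is Normal. Precision-weighted mean: (1/0.8·10.8 + 15/0.7·-9.42) / (1/0.8 + 15/0.7) = -8.306.
A Normal posterior is symmetric, so mode = mean.

MAP = -8.306, posterior mean = -8.306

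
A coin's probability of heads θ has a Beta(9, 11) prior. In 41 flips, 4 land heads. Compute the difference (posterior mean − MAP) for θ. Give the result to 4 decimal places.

Posterior: Beta(9+4, 11+37) = Beta(13, 48).
Mode = (13−1)/(13+48−2) = 12/59 = 0.2034.
Mean = 13/(13+48) = 13/61 = 0.2131.
Difference = 0.2131 − 0.2034 = 0.0097.
Right-skewed posterior ⇒ mode < mean.

0.0097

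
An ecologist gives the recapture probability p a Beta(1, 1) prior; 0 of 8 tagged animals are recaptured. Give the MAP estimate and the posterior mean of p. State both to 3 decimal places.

Posterior: Beta(1+0, 1+8) = Beta(1, 9).
Since α = 1 ≤ 1 and β > 1, the Beta density is monotone decreasing on [0,1]; the mode is at 0.
Mean = 1/(1+9) = 0.100.

MAP = 0.000, posterior mean = 0.100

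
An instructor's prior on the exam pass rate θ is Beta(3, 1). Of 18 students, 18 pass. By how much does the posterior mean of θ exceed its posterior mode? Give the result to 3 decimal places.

Posterior: Beta(3+18, 1+0) = Beta(21, 1).
Since β = 1 ≤ 1 and α > 1, the Beta density is monotone increasing on [0,1]; the mode is at 1.
Mean = 21/(21+1) = 0.955.
Difference = 0.955 − 1.000 = -0.045.

-0.045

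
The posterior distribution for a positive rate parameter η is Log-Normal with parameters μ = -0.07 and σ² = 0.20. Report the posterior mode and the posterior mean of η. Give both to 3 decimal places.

Mode = exp(μ − σ²) = exp(-0.27) = 0.763.
Mean = exp(μ + σ²/2) = exp(0.030) = 1.030.
Right-skewed posterior ⇒ mode < mean.

MAP = 0.763; posterior mean = 1.030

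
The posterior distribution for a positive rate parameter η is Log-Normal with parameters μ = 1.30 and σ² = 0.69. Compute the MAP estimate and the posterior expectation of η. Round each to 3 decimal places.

MAP = 1.840, posterior mean = 5.181

Mode = exp(μ − σ²) = exp(0.61) = 1.840.
Mean = exp(μ + σ²/2) = exp(1.645) = 5.181.
Mean > mode: the posterior has a right tail.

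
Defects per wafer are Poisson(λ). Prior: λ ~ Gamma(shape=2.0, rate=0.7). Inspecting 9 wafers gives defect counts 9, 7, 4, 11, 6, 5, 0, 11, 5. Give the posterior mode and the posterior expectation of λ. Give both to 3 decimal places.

Σ counts = 58. Posterior: Gamma(shape = 2.0+58 = 60.0, rate = 0.7+9 = 9.7).
Mode = (α−1)/β = 59.0/9.7 = 6.082.
Mean = α/β = 60.0/9.7 = 6.186.

MAP: 6.082. Posterior mean: 6.186.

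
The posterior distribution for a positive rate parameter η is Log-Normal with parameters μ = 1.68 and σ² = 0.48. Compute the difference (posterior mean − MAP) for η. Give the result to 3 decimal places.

Mode = exp(μ − σ²) = exp(1.20) = 3.320.
Mean = exp(μ + σ²/2) = exp(1.920) = 6.821.
Difference = 6.821 − 3.320 = 3.501.

3.501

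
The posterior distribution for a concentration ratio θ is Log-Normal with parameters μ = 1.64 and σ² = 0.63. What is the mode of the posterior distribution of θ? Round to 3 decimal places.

2.746

Mode = exp(μ − σ²) = exp(1.01) = 2.746.
Mean = exp(μ + σ²/2) = exp(1.955) = 7.064.
This is the posterior mode — the MAP estimate.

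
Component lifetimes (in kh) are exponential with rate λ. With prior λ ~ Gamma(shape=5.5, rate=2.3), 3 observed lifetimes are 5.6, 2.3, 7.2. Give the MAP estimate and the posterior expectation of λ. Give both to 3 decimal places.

Σ times = 15.1. Posterior: Gamma(shape = 5.5+3 = 8.5, rate = 2.3+15.1 = 17.4).
Mode = (α−1)/β = 7.5/17.4 = 0.431.
Mean = α/β = 8.5/17.4 = 0.489.

MAP estimate = 0.431, posterior expectation = 0.489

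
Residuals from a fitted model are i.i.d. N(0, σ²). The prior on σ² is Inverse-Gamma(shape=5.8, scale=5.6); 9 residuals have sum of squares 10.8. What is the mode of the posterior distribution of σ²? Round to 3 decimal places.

0.973

Posterior: Inverse-Gamma(shape = 5.8+9/2 = 10.3, scale = 5.6+10.8/2 = 11.0).
Mode = β/(α+1) = 11.0/11.3 = 0.973.
Mean = β/(α−1) = 11.0/9.3 = 1.183.
This is the posterior mode — the MAP estimate.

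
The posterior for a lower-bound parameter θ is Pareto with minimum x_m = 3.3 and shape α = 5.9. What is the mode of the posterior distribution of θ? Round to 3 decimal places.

The Pareto density is strictly decreasing on [x_m, ∞), so the mode is x_m = 3.300.
Mean = α·x_m/(α−1) = 5.9·3.3/4.9 = 3.973.
This is the posterior mode — the MAP estimate.

3.300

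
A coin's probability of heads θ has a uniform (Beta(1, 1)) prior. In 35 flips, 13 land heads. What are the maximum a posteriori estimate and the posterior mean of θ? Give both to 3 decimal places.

MAP = 0.371; posterior mean = 0.378

Posterior: Beta(1+13, 1+22) = Beta(14, 23).
Mode = (14−1)/(14+23−2) = 13/35 = 0.371.
With a flat prior the MAP equals the MLE, 13/35.
Mean = 14/(14+23) = 14/37 = 0.378.
The posterior is right-skewed, so the mean exceeds the mode.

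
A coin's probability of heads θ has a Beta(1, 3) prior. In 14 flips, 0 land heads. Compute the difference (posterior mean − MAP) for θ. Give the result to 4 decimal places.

Posterior: Beta(1+0, 3+14) = Beta(1, 17).
Since α = 1 ≤ 1 and β > 1, the Beta density is monotone decreasing on [0,1]; the mode is at 0.
Mean = 1/(1+17) = 0.0556.
Difference = 0.0556 − 0.0000 = 0.0556.

0.0556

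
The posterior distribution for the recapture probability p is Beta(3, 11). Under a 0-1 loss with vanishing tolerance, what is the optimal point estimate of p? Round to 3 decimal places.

Mode = (3−1)/(3+11−2) = 2/12 = 0.167.
Mean = 3/(3+11) = 3/14 = 0.214.
This is the posterior mode — the MAP estimate.

0.167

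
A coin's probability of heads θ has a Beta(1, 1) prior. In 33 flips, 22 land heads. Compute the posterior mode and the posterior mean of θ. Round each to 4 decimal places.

MAP: 0.6667. Posterior mean: 0.6571.

Posterior: Beta(1+22, 1+11) = Beta(23, 12).
Mode = (23−1)/(23+12−2) = 22/33 = 0.6667.
With a flat prior the MAP equals the MLE, 22/33.
Mean = 23/(23+12) = 23/35 = 0.6571.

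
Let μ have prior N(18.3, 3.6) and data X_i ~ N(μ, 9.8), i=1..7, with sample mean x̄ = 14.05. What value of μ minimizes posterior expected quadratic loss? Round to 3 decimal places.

15.240

Posterior for μ is Normal. Precision-weighted mean: (1/3.6·18.3 + 7/9.8·14.05) / (1/3.6 + 7/9.8) = 15.240.
A Normal posterior is symmetric, so mode = mean.
Quadratic loss ⇒ the optimal estimator is the posterior mean.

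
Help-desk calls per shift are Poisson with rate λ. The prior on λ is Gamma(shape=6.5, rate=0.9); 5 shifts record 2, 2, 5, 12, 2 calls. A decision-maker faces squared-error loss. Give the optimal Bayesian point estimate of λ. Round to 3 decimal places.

Σ counts = 23. Posterior: Gamma(shape = 6.5+23 = 29.5, rate = 0.9+5 = 5.9).
Mode = (α−1)/β = 28.5/5.9 = 4.831.
Mean = α/β = 29.5/5.9 = 5.000.
Squared-error loss ⇒ the optimal estimator is the posterior mean.

5.000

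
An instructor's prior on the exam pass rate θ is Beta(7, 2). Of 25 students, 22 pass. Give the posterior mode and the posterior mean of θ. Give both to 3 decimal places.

MAP = 0.875, posterior mean = 0.853

Posterior: Beta(7+22, 2+3) = Beta(29, 5).
Mode = (29−1)/(29+5−2) = 28/32 = 0.875.
Mean = 29/(29+5) = 29/34 = 0.853.
Mode > mean: the posterior has a left tail.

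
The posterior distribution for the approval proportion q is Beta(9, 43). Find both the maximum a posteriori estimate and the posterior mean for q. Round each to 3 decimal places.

MAP = 0.160; posterior mean = 0.173

Mode = (9−1)/(9+43−2) = 8/50 = 0.160.
Mean = 9/(9+43) = 9/52 = 0.173.
The posterior is right-skewed, so the mean exceeds the mode.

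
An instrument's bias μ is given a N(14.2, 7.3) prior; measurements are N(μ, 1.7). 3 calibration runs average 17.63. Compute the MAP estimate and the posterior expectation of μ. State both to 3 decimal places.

MAP: 17.383. Posterior mean: 17.383.

Posterior for μ is Normal. Precision-weighted mean: (1/7.3·14.2 + 3/1.7·17.63) / (1/7.3 + 3/1.7) = 17.383.
A Normal posterior is symmetric, so mode = mean.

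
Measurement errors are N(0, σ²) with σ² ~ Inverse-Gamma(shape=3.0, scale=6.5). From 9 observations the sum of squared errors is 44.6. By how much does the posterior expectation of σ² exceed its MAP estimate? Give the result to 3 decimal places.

Posterior: Inverse-Gamma(shape = 3.0+9/2 = 7.5, scale = 6.5+44.6/2 = 28.8).
Mode = β/(α+1) = 28.8/8.5 = 3.388.
Mean = β/(α−1) = 28.8/6.5 = 4.431.
Difference = 4.431 − 3.388 = 1.043.

1.043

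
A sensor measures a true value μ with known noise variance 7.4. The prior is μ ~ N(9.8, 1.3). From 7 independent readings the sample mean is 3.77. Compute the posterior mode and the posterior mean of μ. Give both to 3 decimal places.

MAP = 6.474, posterior mean = 6.474

Posterior for μ is Normal. Precision-weighted mean: (1/1.3·9.8 + 7/7.4·3.77) / (1/1.3 + 7/7.4) = 6.474.
A Normal posterior is symmetric, so mode = mean.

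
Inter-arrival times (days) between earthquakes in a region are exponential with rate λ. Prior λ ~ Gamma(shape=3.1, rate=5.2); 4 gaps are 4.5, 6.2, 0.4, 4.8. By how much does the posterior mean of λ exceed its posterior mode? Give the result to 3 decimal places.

0.047

Σ times = 15.9. Posterior: Gamma(shape = 3.1+4 = 7.1, rate = 5.2+15.9 = 21.1).
Mode = (α−1)/β = 6.1/21.1 = 0.289.
Mean = α/β = 7.1/21.1 = 0.336.
Difference = 0.336 − 0.289 = 0.047.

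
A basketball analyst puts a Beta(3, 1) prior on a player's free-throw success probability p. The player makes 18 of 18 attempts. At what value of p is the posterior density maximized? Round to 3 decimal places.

1.000

Posterior: Beta(3+18, 1+0) = Beta(21, 1).
Since β = 1 ≤ 1 and α > 1, the Beta density is monotone increasing on [0,1]; the mode is at 1.
Mean = 21/(21+1) = 0.955.
This is the posterior mode — the MAP estimate.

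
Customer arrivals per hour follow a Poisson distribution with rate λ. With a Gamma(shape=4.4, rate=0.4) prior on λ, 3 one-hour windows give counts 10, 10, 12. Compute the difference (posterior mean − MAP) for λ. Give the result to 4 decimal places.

0.2941

Σ counts = 32. Posterior: Gamma(shape = 4.4+32 = 36.4, rate = 0.4+3 = 3.4).
Mode = (α−1)/β = 35.4/3.4 = 10.4118.
Mean = α/β = 36.4/3.4 = 10.7059.
Difference = 10.7059 − 10.4118 = 0.2941.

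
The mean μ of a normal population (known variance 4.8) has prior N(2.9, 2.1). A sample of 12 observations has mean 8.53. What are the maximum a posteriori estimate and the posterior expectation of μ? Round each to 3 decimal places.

MAP: 7.629. Posterior mean: 7.629.

Posterior for μ is Normal. Precision-weighted mean: (1/2.1·2.9 + 12/4.8·8.53) / (1/2.1 + 12/4.8) = 7.629.
A Normal posterior is symmetric, so mode = mean.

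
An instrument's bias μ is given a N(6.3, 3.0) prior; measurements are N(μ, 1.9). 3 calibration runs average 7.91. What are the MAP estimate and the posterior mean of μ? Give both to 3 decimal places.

μ_MAP = 7.629, E[μ|data] = 7.629

Posterior for μ is Normal. Precision-weighted mean: (1/3.0·6.3 + 3/1.9·7.91) / (1/3.0 + 3/1.9) = 7.629.
A Normal posterior is symmetric, so mode = mean.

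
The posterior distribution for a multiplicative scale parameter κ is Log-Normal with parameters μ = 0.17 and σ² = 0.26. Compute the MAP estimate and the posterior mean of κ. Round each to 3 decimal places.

Mode = exp(μ − σ²) = exp(-0.09) = 0.914.
Mean = exp(μ + σ²/2) = exp(0.300) = 1.350.

MAP = 0.914; posterior mean = 1.350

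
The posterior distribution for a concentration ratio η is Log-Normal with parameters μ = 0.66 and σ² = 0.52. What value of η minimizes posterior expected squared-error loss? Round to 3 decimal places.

2.509

Mode = exp(μ − σ²) = exp(0.14) = 1.150.
Mean = exp(μ + σ²/2) = exp(0.920) = 2.509.
Squared-error loss ⇒ the optimal estimator is the posterior mean.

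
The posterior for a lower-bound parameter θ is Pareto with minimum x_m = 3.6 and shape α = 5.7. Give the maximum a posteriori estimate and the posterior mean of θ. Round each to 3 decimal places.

The Pareto density is strictly decreasing on [x_m, ∞), so the mode is x_m = 3.600.
Mean = α·x_m/(α−1) = 5.7·3.6/4.7 = 4.366.

MAP: 3.600. Posterior mean: 4.366.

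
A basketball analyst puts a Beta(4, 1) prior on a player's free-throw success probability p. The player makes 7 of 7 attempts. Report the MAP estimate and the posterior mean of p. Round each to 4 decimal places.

p_MAP = 1.0000, E[p|data] = 0.9167

Posterior: Beta(4+7, 1+0) = Beta(11, 1).
Since β = 1 ≤ 1 and α > 1, the Beta density is monotone increasing on [0,1]; the mode is at 1.
Mean = 11/(11+1) = 0.9167.
Mode > mean: the posterior has a left tail.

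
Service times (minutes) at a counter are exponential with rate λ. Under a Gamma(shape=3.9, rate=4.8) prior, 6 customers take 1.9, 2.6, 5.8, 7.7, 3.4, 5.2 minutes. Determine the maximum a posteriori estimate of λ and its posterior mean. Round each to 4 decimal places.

Σ times = 26.6. Posterior: Gamma(shape = 3.9+6 = 9.9, rate = 4.8+26.6 = 31.4).
Mode = (α−1)/β = 8.9/31.4 = 0.2834.
Mean = α/β = 9.9/31.4 = 0.3153.
Right-skewed posterior ⇒ mode < mean.

MAP = 0.2834; posterior mean = 0.3153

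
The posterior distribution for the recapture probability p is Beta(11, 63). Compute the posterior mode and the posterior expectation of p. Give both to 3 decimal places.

Mode = (11−1)/(11+63−2) = 10/72 = 0.139.
Mean = 11/(11+63) = 11/74 = 0.149.

MAP = 0.139; posterior mean = 0.149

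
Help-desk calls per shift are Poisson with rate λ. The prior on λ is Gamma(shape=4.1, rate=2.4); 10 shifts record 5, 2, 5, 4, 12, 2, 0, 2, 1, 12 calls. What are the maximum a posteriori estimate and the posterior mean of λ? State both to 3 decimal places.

Σ counts = 45. Posterior: Gamma(shape = 4.1+45 = 49.1, rate = 2.4+10 = 12.4).
Mode = (α−1)/β = 48.1/12.4 = 3.879.
Mean = α/β = 49.1/12.4 = 3.960.

MAP: 3.879. Posterior mean: 3.960.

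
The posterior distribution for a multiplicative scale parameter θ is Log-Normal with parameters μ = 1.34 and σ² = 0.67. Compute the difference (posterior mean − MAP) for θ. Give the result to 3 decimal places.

Mode = exp(μ − σ²) = exp(0.67) = 1.954.
Mean = exp(μ + σ²/2) = exp(1.675) = 5.339.
Difference = 5.339 − 1.954 = 3.385.

3.385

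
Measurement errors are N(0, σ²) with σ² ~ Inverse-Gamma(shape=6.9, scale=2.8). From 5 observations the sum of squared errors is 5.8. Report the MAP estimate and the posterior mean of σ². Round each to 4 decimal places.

MAP: 0.5481. Posterior mean: 0.6786.

Posterior: Inverse-Gamma(shape = 6.9+5/2 = 9.4, scale = 2.8+5.8/2 = 5.7).
Mode = β/(α+1) = 5.7/10.4 = 0.5481.
Mean = β/(α−1) = 5.7/8.4 = 0.6786.
The posterior is right-skewed, so the mean exceeds the mode.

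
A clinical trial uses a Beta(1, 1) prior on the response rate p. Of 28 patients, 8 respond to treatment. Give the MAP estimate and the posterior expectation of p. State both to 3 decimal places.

p_MAP = 0.286, E[p|data] = 0.300

Posterior: Beta(1+8, 1+20) = Beta(9, 21).
Mode = (9−1)/(9+21−2) = 8/28 = 0.286.
With a flat prior the MAP equals the MLE, 8/28.
Mean = 9/(9+21) = 9/30 = 0.300.
Right-skewed posterior ⇒ mode < mean.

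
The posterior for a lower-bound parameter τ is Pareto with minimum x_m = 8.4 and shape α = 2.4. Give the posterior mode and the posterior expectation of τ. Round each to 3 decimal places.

The Pareto density is strictly decreasing on [x_m, ∞), so the mode is x_m = 8.400.
Mean = α·x_m/(α−1) = 2.4·8.4/1.4 = 14.400.

posterior mode = 8.400, posterior expectation = 14.400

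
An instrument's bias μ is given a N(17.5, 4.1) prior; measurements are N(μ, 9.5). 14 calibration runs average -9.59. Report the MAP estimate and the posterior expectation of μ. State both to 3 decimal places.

MAP = -5.743; posterior mean = -5.743

Posterior for μ is Normal. Precision-weighted mean: (1/4.1·17.5 + 14/9.5·-9.59) / (1/4.1 + 14/9.5) = -5.743.
A Normal posterior is symmetric, so mode = mean.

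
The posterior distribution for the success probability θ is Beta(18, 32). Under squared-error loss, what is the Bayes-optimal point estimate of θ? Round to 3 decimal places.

0.360

Mode = (18−1)/(18+32−2) = 17/48 = 0.354.
Mean = 18/(18+32) = 18/50 = 0.360.
Squared-error loss ⇒ the optimal estimator is the posterior mean.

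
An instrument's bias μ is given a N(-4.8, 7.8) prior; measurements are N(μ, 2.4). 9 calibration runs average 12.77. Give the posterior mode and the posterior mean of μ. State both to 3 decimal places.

Posterior for μ is Normal. Precision-weighted mean: (1/7.8·-4.8 + 9/2.4·12.77) / (1/7.8 + 9/2.4) = 12.189.
A Normal posterior is symmetric, so mode = mean.

MAP = 12.189; posterior mean = 12.189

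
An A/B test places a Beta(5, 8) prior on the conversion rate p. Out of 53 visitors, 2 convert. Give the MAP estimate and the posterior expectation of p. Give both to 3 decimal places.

MAP = 0.094; posterior mean = 0.106

Posterior: Beta(5+2, 8+51) = Beta(7, 59).
Mode = (7−1)/(7+59−2) = 6/64 = 0.094.
Mean = 7/(7+59) = 7/66 = 0.106.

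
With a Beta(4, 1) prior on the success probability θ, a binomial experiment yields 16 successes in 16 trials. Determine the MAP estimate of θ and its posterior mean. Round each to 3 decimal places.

Posterior: Beta(4+16, 1+0) = Beta(20, 1).
Since β = 1 ≤ 1 and α > 1, the Beta density is monotone increasing on [0,1]; the mode is at 1.
Mean = 20/(20+1) = 0.952.
Left-skewed posterior ⇒ mean < mode.

θ_MAP = 1.000, E[θ|data] = 0.952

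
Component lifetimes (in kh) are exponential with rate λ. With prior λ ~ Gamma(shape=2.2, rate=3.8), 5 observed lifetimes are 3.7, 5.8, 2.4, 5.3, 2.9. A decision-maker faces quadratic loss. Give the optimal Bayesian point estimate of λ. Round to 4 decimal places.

Σ times = 20.1. Posterior: Gamma(shape = 2.2+5 = 7.2, rate = 3.8+20.1 = 23.9).
Mode = (α−1)/β = 6.2/23.9 = 0.2594.
Mean = α/β = 7.2/23.9 = 0.3013.
Quadratic loss ⇒ the optimal estimator is the posterior mean.

0.3013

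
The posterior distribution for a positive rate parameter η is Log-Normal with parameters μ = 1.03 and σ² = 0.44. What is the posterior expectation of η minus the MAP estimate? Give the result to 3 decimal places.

Mode = exp(μ − σ²) = exp(0.59) = 1.804.
Mean = exp(μ + σ²/2) = exp(1.250) = 3.490.
Difference = 3.490 − 1.804 = 1.686.

1.686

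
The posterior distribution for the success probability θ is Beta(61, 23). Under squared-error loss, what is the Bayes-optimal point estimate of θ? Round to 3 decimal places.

Mode = (61−1)/(61+23−2) = 60/82 = 0.732.
Mean = 61/(61+23) = 61/84 = 0.726.
Squared-error loss ⇒ the optimal estimator is the posterior mean.

0.726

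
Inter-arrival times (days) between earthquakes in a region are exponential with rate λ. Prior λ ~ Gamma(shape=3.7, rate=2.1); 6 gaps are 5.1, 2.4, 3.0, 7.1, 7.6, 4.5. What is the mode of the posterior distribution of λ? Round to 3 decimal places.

Σ times = 29.7. Posterior: Gamma(shape = 3.7+6 = 9.7, rate = 2.1+29.7 = 31.8).
Mode = (α−1)/β = 8.7/31.8 = 0.274.
Mean = α/β = 9.7/31.8 = 0.305.
This is the posterior mode — the MAP estimate.

0.274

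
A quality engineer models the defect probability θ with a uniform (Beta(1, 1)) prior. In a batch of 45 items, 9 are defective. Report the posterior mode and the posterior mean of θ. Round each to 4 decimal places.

Posterior: Beta(1+9, 1+36) = Beta(10, 37).
Mode = (10−1)/(10+37−2) = 9/45 = 0.2000.
With a flat prior the MAP equals the MLE, 9/45.
Mean = 10/(10+37) = 10/47 = 0.2128.
Mean > mode: the posterior has a right tail.

MAP = 0.2000; posterior mean = 0.2128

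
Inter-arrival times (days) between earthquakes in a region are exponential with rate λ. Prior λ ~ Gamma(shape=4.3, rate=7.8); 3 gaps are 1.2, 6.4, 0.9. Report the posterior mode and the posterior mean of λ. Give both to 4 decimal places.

Σ times = 8.5. Posterior: Gamma(shape = 4.3+3 = 7.3, rate = 7.8+8.5 = 16.3).
Mode = (α−1)/β = 6.3/16.3 = 0.3865.
Mean = α/β = 7.3/16.3 = 0.4479.
Right-skewed posterior ⇒ mode < mean.

λ_MAP = 0.3865, E[λ|data] = 0.4479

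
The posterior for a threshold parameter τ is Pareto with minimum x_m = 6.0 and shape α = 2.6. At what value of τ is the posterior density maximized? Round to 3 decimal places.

The Pareto density is strictly decreasing on [x_m, ∞), so the mode is x_m = 6.000.
Mean = α·x_m/(α−1) = 2.6·6.0/1.6 = 9.750.
This is the posterior mode — the MAP estimate.

6.000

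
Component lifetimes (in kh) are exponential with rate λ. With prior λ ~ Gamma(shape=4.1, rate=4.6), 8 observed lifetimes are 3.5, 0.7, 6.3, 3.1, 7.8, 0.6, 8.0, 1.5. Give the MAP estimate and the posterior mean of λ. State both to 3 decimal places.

Σ times = 31.5. Posterior: Gamma(shape = 4.1+8 = 12.1, rate = 4.6+31.5 = 36.1).
Mode = (α−1)/β = 11.1/36.1 = 0.307.
Mean = α/β = 12.1/36.1 = 0.335.

MAP = 0.307; posterior mean = 0.335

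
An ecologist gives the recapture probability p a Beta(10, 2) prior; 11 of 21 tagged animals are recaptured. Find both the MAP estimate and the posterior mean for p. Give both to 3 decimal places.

MAP = 0.645; posterior mean = 0.636

Posterior: Beta(10+11, 2+10) = Beta(21, 12).
Mode = (21−1)/(21+12−2) = 20/31 = 0.645.
Mean = 21/(21+12) = 21/33 = 0.636.
Mode > mean: the posterior has a left tail.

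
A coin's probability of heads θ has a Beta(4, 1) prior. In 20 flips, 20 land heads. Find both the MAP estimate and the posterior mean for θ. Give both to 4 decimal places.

MAP: 1.0000. Posterior mean: 0.9600.

Posterior: Beta(4+20, 1+0) = Beta(24, 1).
Since β = 1 ≤ 1 and α > 1, the Beta density is monotone increasing on [0,1]; the mode is at 1.
Mean = 24/(24+1) = 0.9600.
The posterior is left-skewed, so the mode exceeds the mean.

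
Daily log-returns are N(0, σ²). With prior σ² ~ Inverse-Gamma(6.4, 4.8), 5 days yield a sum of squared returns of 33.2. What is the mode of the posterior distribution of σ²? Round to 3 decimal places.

Posterior: Inverse-Gamma(shape = 6.4+5/2 = 8.9, scale = 4.8+33.2/2 = 21.4).
Mode = β/(α+1) = 21.4/9.9 = 2.162.
Mean = β/(α−1) = 21.4/7.9 = 2.709.
This is the posterior mode — the MAP estimate.

2.162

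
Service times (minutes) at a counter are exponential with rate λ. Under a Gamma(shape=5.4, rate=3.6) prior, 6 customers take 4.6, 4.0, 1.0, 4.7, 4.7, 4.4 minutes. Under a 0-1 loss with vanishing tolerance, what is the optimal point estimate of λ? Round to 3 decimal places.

0.385

Σ times = 23.4. Posterior: Gamma(shape = 5.4+6 = 11.4, rate = 3.6+23.4 = 27.0).
Mode = (α−1)/β = 10.4/27.0 = 0.385.
Mean = α/β = 11.4/27.0 = 0.422.
This is the posterior mode — the MAP estimate.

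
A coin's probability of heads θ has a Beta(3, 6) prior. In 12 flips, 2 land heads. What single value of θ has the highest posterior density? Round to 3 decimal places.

Posterior: Beta(3+2, 6+10) = Beta(5, 16).
Mode = (5−1)/(5+16−2) = 4/19 = 0.211.
Mean = 5/(5+16) = 5/21 = 0.238.
This is the posterior mode — the MAP estimate.

0.211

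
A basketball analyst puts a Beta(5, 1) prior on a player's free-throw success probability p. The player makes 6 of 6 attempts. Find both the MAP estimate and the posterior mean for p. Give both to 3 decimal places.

MAP estimate = 1.000, posterior mean = 0.917

Posterior: Beta(5+6, 1+0) = Beta(11, 1).
Since β = 1 ≤ 1 and α > 1, the Beta density is monotone increasing on [0,1]; the mode is at 1.
Mean = 11/(11+1) = 0.917.
Mode > mean: the posterior has a left tail.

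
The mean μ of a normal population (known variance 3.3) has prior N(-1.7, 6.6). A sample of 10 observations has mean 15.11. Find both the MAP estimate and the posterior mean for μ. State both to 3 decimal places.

MAP: 14.310. Posterior mean: 14.310.

Posterior for μ is Normal. Precision-weighted mean: (1/6.6·-1.7 + 10/3.3·15.11) / (1/6.6 + 10/3.3) = 14.310.
A Normal posterior is symmetric, so mode = mean.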